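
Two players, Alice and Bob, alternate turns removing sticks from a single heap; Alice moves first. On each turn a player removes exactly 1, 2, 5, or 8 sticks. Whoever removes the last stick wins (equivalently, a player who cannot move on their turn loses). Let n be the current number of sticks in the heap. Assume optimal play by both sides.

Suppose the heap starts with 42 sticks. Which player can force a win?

Bob wins.

Classify positions by backward induction: terminal positions (no move available) are L. From any other position, the mover wins iff some move reaches an L.
n=0: no move → L
n=1: →0(L), so W
n=2: →0(L), so W
n=3: →2(W), 1(W) — all W, so L
n=4: →3(L), so W
n=5: →3(L), so W
n=6: →5(W), 4(W), 1(W) — all W, so L
n=7: →6(L), so W
n=8: →6(L), so W
n=9: →8(W), 7(W), 4(W), 1(W) — all W, so L
n=10: →9(L), so W
n=11: →9(L), so W
n=12: →11(W), 10(W), 7(W), 4(W) — all W, so L
n=13: →12(L), so W
n=14: →12(L), so W
n=15: →14(W), 13(W), 10(W), 7(W) — all W, so L
n=16: →15(L), so W
n=17: →15(L), so W
n=18: →17(W), 16(W), 13(W), 10(W) — all W, so L
n=19: →18(L), so W
n=20: →18(L), so W
n=21: →20(W), 19(W), 16(W), 13(W) — all W, so L
n=22: →21(L), so W
n=23: →21(L), so W
n=24: →23(W), 22(W), 19(W), 16(W) — all W, so L
n=25: →24(L), so W
n=26: →24(L), so W
n=27: →26(W), 25(W), 22(W), 19(W) — all W, so L
n=28: →27(L), so W
n=29: →27(L), so W
n=30: →29(W), 28(W), 25(W), 22(W) — all W, so L
n=31: →30(L), so W
n=32: →30(L), so W
n=33: →32(W), 31(W), 28(W), 25(W) — all W, so L
n=34: →33(L), so W
n=35: →33(L), so W
n=36: →35(W), 34(W), 31(W), 28(W) — all W, so L
n=37: →36(L), so W
n=38: →36(L), so W
n=39: →38(W), 37(W), 34(W), 31(W) — all W, so L
n=40: →39(L), so W
n=41: →39(L), so W
n=42: →41(W), 40(W), 37(W), 34(W) — all W, so L
Every move from 42 reaches a W position, so the mover loses.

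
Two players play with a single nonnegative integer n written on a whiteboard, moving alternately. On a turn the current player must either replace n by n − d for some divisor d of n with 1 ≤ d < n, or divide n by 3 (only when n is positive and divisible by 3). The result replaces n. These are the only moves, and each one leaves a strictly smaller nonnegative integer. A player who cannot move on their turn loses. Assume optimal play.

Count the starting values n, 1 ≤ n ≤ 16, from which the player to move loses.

Work bottom-up. With no move the player to move loses. Otherwise the position is W if at least one move leads to an L position for the opponent, and L if every move leads to a W.
n=0: no move → L
n=1: no move → L
n=2: →1(L), so W
n=3: →1(L), so W
n=4: →2(W), 3(W) — all W, so L
n=5: →4(L), so W
n=6: →4(L), so W
n=7: →6(W) only, which is W, so L
n=8: →4(L), so W
n=9: →3(W), 6(W), 8(W) — all W, so L
n=10: →9(L), so W
n=11: →10(W) only, which is W, so L
n=12: →4(L), so W
n=13: →12(W) only, which is W, so L
n=14: →7(L), so W
n=15: →5(W), 10(W), 12(W), 14(W) — all W, so L
n=16: →15(L), so W
L entries with 1 ≤ n ≤ 16 (n=0 is outside the asked range and is not counted): n = 1, 4, 7, 9, 11, 13, 15; that makes 7.

7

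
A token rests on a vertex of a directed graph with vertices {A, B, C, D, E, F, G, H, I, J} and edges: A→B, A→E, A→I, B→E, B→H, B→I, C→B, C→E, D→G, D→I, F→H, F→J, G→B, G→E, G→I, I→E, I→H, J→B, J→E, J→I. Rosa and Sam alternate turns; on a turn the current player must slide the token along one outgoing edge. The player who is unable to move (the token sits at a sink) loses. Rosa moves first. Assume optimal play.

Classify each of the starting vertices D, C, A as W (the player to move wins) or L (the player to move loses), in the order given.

Positions with no move are L. A position that does have a move is losing for the player to move precisely when every available move leads to a winning position for the opponent. Fill in the labels:
Every edge goes from a vertex to one that appears earlier in the order E, H, I, B, J, A, G, C, D, F, so processing vertices in that order labels each vertex after all of its successors.
E: no outgoing edge → L
H: no outgoing edge → L
I: reaches L-position H → W
B: reaches L-position H → W
J: reaches L-position E → W
A: reaches L-position E → W
G: reaches L-position E → W
C: reaches L-position E → W
D: only reaches G(W), I(W), all W → L
F: reaches L-position H → W

D: L, C: W, A: W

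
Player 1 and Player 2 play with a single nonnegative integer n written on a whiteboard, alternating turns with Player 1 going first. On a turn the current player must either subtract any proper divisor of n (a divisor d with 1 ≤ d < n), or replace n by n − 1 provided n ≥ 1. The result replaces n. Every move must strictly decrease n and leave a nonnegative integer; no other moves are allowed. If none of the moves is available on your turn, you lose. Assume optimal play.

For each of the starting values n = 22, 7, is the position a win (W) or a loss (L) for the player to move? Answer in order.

22: W, 7: L

Compute win/loss labels from the base case upward. A position with no move is L. Any other position is W if it can reach an L in one move, else L.
n=0: no move → L
n=1: W (go to 0, an L position)
n=2: L (sole option 1(W) is W)
n=3: W (go to 2, an L position)
n=4: W (go to 2, an L position)
n=5: L (sole option 4(W) is W)
n=6: W (go to 5, an L position)
n=7: L (sole option 6(W) is W)
n=8: W (go to 7, an L position)
n=9: L (options 6(W), 8(W) are all W)
n=10: W (go to 5, an L position)
n=11: L (sole option 10(W) is W)
n=12: W (go to 9, an L position)
n=13: L (sole option 12(W) is W)
n=14: W (go to 7, an L position)
n=15: L (options 10(W), 12(W), 14(W) are all W)
n=16: W (go to 15, an L position)
n=17: L (sole option 16(W) is W)
n=18: W (go to 9, an L position)
n=19: L (sole option 18(W) is W)
n=20: W (go to 15, an L position)
n=21: L (options 14(W), 18(W), 20(W) are all W)
n=22: W (go to 11, an L position)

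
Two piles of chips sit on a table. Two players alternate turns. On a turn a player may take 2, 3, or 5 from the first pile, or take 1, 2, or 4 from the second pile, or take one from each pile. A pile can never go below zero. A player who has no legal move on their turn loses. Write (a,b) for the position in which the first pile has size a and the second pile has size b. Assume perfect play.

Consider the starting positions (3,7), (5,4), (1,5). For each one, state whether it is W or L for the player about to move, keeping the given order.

Compute win/loss labels from the base case upward. A position with no move is L. Any other position is W if it can reach an L in one move, else L.
No move ever increases a pile, so every position that can arise here has a ≤ 5 and b ≤ 7; it is enough to label the cells with 0 ≤ a ≤ 5 and 0 ≤ b ≤ 7.
Every move lowers a or b (never raises either), so fill the grid row by row in increasing a, and left to right within a row: each cell's successors are then already labelled.
      b=0  b=1  b=2  b=3  b=4  b=5  b=6  b=7
a=0:    L    W    W    L    W    W    L    W
a=1:    L    W    W    L    W    W    L    W
a=2:    W    W    L    W    W    L    W    W
a=3:    W    L    W    W    L    W    W    L
a=4:    W    L    W    W    L    W    W    L
a=5:    W    W    W    W    W    W    W    W
Cells with no legal move (terminal, hence L): (0,0), (1,0).
The remaining L cells, each justified by listing all of its moves:
(0,3): only reaches (0,2)(W), (0,1)(W), all W → L
(0,6): only reaches (0,5)(W), (0,4)(W), (0,2)(W), all W → L
(1,3): only reaches (1,2)(W), (1,1)(W), (0,2)(W), all W → L
(1,6): only reaches (1,5)(W), (1,4)(W), (1,2)(W), (0,5)(W), all W → L
(2,2): only reaches (0,2)(W), (2,1)(W), (2,0)(W), (1,1)(W), all W → L
(2,5): only reaches (0,5)(W), (2,4)(W), (2,3)(W), (2,1)(W), (1,4)(W), all W → L
(3,1): only reaches (1,1)(W), (0,1)(W), (3,0)(W), (2,0)(W), all W → L
(3,4): only reaches (1,4)(W), (0,4)(W), (3,3)(W), (3,2)(W), (3,0)(W), (2,3)(W), all W → L
(3,7): only reaches (1,7)(W), (0,7)(W), (3,6)(W), (3,5)(W), (3,3)(W), (2,6)(W), all W → L
(4,1): only reaches (2,1)(W), (1,1)(W), (4,0)(W), (3,0)(W), all W → L
(4,4): only reaches (2,4)(W), (1,4)(W), (4,3)(W), (4,2)(W), (4,0)(W), (3,3)(W), all W → L
(4,7): only reaches (2,7)(W), (1,7)(W), (4,6)(W), (4,5)(W), (4,3)(W), (3,6)(W), all W → L
Every other cell has at least one move into one of the L cells above, so it is W.
(3,7): one of the L cells justified above, so L
(5,4): the move to (3,4) reaches an L cell, so W
(1,5): the move to (1,3) reaches an L cell, so W

(3,7): L, (5,4): W, (1,5): W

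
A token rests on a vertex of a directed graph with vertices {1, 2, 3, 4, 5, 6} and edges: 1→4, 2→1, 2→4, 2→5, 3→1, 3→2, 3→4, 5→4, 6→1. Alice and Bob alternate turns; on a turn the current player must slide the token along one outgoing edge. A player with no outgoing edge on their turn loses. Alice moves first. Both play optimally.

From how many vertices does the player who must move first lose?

2

Positions with no move are L. A position that does have a move is losing for the player to move precisely when every available move leads to a winning position for the opponent. Fill in the labels:
Every edge goes from a vertex to one that appears earlier in the order 4, 5, 1, 2, 3, 6, so processing vertices in that order labels each vertex after all of its successors.
4: no outgoing edge → L
5: →4(L), so W
1: →4(L), so W
2: →4(L), so W
3: →4(L), so W
6: →1(W) only, which is W, so L
The L vertices are 4, 6; that is 2 in all.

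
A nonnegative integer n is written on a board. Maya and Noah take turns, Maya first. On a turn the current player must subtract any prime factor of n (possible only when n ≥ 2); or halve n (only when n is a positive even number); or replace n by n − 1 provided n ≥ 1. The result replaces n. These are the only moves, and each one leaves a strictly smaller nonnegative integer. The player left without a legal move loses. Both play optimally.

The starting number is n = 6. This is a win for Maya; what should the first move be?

Classify positions by backward induction: terminal positions (no move available) are L. From any other position, the mover wins iff some move reaches an L.
n=0: no move → L
n=1: can move to 0, which is L ⇒ W
n=2: can move to 0, which is L ⇒ W
n=3: can move to 0, which is L ⇒ W
n=4: moves to 2(W), 3(W); every one is W ⇒ L
n=5: can move to 0, which is L ⇒ W
n=6: can move to 4, which is L ⇒ W
From 6, the L positions reachable in one move are: 4.

Move to 4.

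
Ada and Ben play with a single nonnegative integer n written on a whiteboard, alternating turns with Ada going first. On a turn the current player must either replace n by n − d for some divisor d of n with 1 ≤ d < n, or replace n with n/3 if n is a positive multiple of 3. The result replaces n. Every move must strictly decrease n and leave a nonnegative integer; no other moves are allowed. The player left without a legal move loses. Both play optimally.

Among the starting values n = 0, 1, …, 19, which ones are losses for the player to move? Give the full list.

Positions with no move are L. A position that does have a move is losing for the player to move precisely when every available move leads to a winning position for the opponent. Fill in the labels:
n=0: no move → L
n=1: no move → L
n=2: can move to 1, which is L ⇒ W
n=3: can move to 1, which is L ⇒ W
n=4: moves to 2(W), 3(W); every one is W ⇒ L
n=5: can move to 4, which is L ⇒ W
n=6: can move to 4, which is L ⇒ W
n=7: the only move is to 6(W), a W ⇒ L
n=8: can move to 4, which is L ⇒ W
n=9: moves to 3(W), 6(W), 8(W); every one is W ⇒ L
n=10: can move to 9, which is L ⇒ W
n=11: the only move is to 10(W), a W ⇒ L
n=12: can move to 4, which is L ⇒ W
n=13: the only move is to 12(W), a W ⇒ L
n=14: can move to 7, which is L ⇒ W
n=15: moves to 5(W), 10(W), 12(W), 14(W); every one is W ⇒ L
n=16: can move to 15, which is L ⇒ W
n=17: the only move is to 16(W), a W ⇒ L
n=18: can move to 9, which is L ⇒ W
n=19: the only move is to 18(W), a W ⇒ L
Reading off the rows marked L gives the requested list; there are 10 such values of n.

0, 1, 4, 7, 9, 11, 13, 15, 17, 19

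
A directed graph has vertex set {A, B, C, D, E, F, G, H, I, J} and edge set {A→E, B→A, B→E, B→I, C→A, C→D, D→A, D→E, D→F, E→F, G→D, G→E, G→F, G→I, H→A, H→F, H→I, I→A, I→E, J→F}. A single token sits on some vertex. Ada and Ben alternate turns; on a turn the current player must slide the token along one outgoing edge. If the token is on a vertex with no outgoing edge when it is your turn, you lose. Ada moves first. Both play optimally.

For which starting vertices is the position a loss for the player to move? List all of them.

A, F

Compute win/loss labels from the base case upward. A position with no move is L. Any other position is W if it can reach an L in one move, else L.
Every edge goes from a vertex to one that appears earlier in the order F, E, A, D, I, H, B, G, J, C, so processing vertices in that order labels each vertex after all of its successors.
F: no outgoing edge → L
E: →F(L), so W
A: →E(W) only, which is W, so L
D: →A(L), so W
I: →A(L), so W
H: →A(L), so W
B: →A(L), so W
G: →F(L), so W
J: →F(L), so W
C: →A(L), so W
Reading off the rows marked L gives the requested list; there are 2 such vertices.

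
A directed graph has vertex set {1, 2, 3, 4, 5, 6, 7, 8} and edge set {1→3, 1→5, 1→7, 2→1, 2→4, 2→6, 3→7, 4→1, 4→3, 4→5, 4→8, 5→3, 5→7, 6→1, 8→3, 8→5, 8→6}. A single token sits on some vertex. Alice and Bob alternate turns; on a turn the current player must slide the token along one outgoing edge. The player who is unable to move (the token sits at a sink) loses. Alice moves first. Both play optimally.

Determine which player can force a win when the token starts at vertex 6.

Bob wins.

Build the W/L table. Terminal = L. A non-terminal position is W if it has a move to some L; otherwise it is L.
Every edge goes from a vertex to one that appears earlier in the order 7, 3, 5, 1, 6, 8, 4, 2, so processing vertices in that order labels each vertex after all of its successors.
7: no outgoing edge → L
3: →7(L), so W
5: →7(L), so W
1: →7(L), so W
6: →1(W) only, which is W, so L
8: →6(L), so W
4: →8(W), 1(W), 5(W), 3(W) — all W, so L
2: →4(L), so W
Every move from 6 reaches a W position, so the mover loses.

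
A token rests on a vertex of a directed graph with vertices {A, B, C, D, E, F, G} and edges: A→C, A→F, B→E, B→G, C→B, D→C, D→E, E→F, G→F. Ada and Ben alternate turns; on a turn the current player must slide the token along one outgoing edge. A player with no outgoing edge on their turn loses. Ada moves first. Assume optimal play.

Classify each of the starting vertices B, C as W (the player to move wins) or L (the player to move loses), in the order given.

B: L, C: W

Use the standard recursion: the mover loses at a terminal position; elsewhere, the mover wins exactly when some move hands the opponent an L position.
Every edge goes from a vertex to one that appears earlier in the order F, G, E, B, C, D, A, so processing vertices in that order labels each vertex after all of its successors.
F: no outgoing edge → L
G: W (go to F, an L position)
E: W (go to F, an L position)
B: L (options E(W), G(W) are all W)
C: W (go to B, an L position)
D: L (options C(W), E(W) are all W)
A: W (go to F, an L position)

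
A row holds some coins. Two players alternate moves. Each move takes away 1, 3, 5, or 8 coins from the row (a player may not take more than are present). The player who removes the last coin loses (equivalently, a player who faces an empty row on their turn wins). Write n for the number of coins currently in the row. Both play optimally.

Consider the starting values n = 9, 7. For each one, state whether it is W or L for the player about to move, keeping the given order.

Classify positions by backward induction: terminal positions (no move available) are W. From any other position, the mover wins iff some move reaches an L.
n=0: no move; the opponent has just taken the last coin and therefore loses → W
n=1: →0(W) only, which is W, so L
n=2: →1(L), so W
n=3: →2(W), 0(W) — all W, so L
n=4: →3(L), so W
n=5: →4(W), 2(W), 0(W) — all W, so L
n=6: →5(L), so W
n=7: →6(W), 4(W), 2(W) — all W, so L
n=8: →7(L), so W
n=9: →1(L), so W

9: W, 7: L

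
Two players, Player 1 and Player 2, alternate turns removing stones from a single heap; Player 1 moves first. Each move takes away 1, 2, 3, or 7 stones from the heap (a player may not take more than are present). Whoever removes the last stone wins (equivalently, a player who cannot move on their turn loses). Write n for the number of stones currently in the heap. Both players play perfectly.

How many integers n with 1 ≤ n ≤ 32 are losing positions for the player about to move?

8

Positions with no move are L. A position that does have a move is losing for the player to move precisely when every available move leads to a winning position for the opponent. Fill in the labels:
n=0: no move → L
n=1: can move to 0, which is L ⇒ W
n=2: can move to 0, which is L ⇒ W
n=3: can move to 0, which is L ⇒ W
n=4: moves to 3(W), 2(W), 1(W); every one is W ⇒ L
n=5: can move to 4, which is L ⇒ W
n=6: can move to 4, which is L ⇒ W
n=7: can move to 4, which is L ⇒ W
n=8: moves to 7(W), 6(W), 5(W), 1(W); every one is W ⇒ L
n=9: can move to 8, which is L ⇒ W
n=10: can move to 8, which is L ⇒ W
n=11: can move to 8, which is L ⇒ W
n=12: moves to 11(W), 10(W), 9(W), 5(W); every one is W ⇒ L
n=13: can move to 12, which is L ⇒ W
n=14: can move to 12, which is L ⇒ W
n=15: can move to 12, which is L ⇒ W
n=16: moves to 15(W), 14(W), 13(W), 9(W); every one is W ⇒ L
n=17: can move to 16, which is L ⇒ W
n=18: can move to 16, which is L ⇒ W
n=19: can move to 16, which is L ⇒ W
n=20: moves to 19(W), 18(W), 17(W), 13(W); every one is W ⇒ L
n=21: can move to 20, which is L ⇒ W
n=22: can move to 20, which is L ⇒ W
n=23: can move to 20, which is L ⇒ W
n=24: moves to 23(W), 22(W), 21(W), 17(W); every one is W ⇒ L
n=25: can move to 24, which is L ⇒ W
n=26: can move to 24, which is L ⇒ W
n=27: can move to 24, which is L ⇒ W
n=28: moves to 27(W), 26(W), 25(W), 21(W); every one is W ⇒ L
n=29: can move to 28, which is L ⇒ W
n=30: can move to 28, which is L ⇒ W
n=31: can move to 28, which is L ⇒ W
n=32: moves to 31(W), 30(W), 29(W), 25(W); every one is W ⇒ L
L entries with 1 ≤ n ≤ 32 (n=0 is outside the asked range and is not counted): n = 4, 8, 12, 16, 20, 24, 28, 32; that makes 8.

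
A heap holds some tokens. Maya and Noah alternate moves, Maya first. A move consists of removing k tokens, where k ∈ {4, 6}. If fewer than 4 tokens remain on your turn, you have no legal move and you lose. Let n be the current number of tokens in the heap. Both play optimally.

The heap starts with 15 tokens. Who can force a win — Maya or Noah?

Compute win/loss labels from the base case upward. A position with no move is L. Any other position is W if it can reach an L in one move, else L.
n=0: no move → L
n=1: no move → L
n=2: no move → L
n=3: no move → L
n=4: reaches L-position 0 → W
n=5: reaches L-position 1 → W
n=6: reaches L-position 2 → W
n=7: reaches L-position 3 → W
n=8: reaches L-position 2 → W
n=9: reaches L-position 3 → W
n=10: only reaches 6(W), 4(W), all W → L
n=11: only reaches 7(W), 5(W), all W → L
n=12: only reaches 8(W), 6(W), all W → L
n=13: only reaches 9(W), 7(W), all W → L
n=14: reaches L-position 10 → W
n=15: reaches L-position 11 → W
From 15 Maya can remove 4, leaving 11, reaching an L position.

Maya wins.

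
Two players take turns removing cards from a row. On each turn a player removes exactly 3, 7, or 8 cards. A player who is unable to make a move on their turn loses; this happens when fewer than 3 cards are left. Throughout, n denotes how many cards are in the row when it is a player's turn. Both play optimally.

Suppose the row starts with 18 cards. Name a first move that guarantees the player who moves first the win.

Use the standard recursion: the mover loses at a terminal position; elsewhere, the mover wins exactly when some move hands the opponent an L position.
n=0: no move → L
n=1: no move → L
n=2: no move → L
n=3: →0(L), so W
n=4: →1(L), so W
n=5: →2(L), so W
n=6: →3(W) only, which is W, so L
n=7: →0(L), so W
n=8: →1(L), so W
n=9: →6(L), so W
n=10: →2(L), so W
n=11: →8(W), 4(W), 3(W) — all W, so L
n=12: →9(W), 5(W), 4(W) — all W, so L
n=13: →6(L), so W
n=14: →11(L), so W
n=15: →12(L), so W
n=16: →13(W), 9(W), 8(W) — all W, so L
n=17: →14(W), 10(W), 9(W) — all W, so L
n=18: →11(L), so W
From 18, the L positions reachable in one move are: 11.

Remove 7, leaving 11.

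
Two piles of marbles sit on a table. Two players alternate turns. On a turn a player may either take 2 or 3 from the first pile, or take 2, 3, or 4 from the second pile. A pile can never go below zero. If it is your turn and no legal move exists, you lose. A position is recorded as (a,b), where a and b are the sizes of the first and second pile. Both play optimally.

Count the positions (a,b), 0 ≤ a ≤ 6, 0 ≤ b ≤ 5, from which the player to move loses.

Build the W/L table. Terminal = L. A non-terminal position is W if it has a move to some L; otherwise it is L.
Every move lowers a or b (never raises either), so fill the grid row by row in increasing a, and left to right within a row: each cell's successors are then already labelled.
      b=0  b=1  b=2  b=3  b=4  b=5
a=0:    L    L    W    W    W    W
a=1:    L    L    W    W    W    W
a=2:    W    W    L    L    W    W
a=3:    W    W    L    L    W    W
a=4:    W    W    W    W    L    L
a=5:    L    L    W    W    W    W
a=6:    L    L    W    W    W    W
Cells with no legal move (terminal, hence L): (0,0), (0,1), (1,0), (1,1).
The remaining L cells, each justified by listing all of its moves:
(2,2): →(0,2)(W), (2,0)(W) — all W, so L
(2,3): →(0,3)(W), (2,1)(W), (2,0)(W) — all W, so L
(3,2): →(1,2)(W), (0,2)(W), (3,0)(W) — all W, so L
(3,3): →(1,3)(W), (0,3)(W), (3,1)(W), (3,0)(W) — all W, so L
(4,4): →(2,4)(W), (1,4)(W), (4,2)(W), (4,1)(W), (4,0)(W) — all W, so L
(4,5): →(2,5)(W), (1,5)(W), (4,3)(W), (4,2)(W), (4,1)(W) — all W, so L
(5,0): →(3,0)(W), (2,0)(W) — all W, so L
(5,1): →(3,1)(W), (2,1)(W) — all W, so L
(6,0): →(4,0)(W), (3,0)(W) — all W, so L
(6,1): →(4,1)(W), (3,1)(W) — all W, so L
Every other cell has at least one move into one of the L cells above, so it is W.
L cells per row: a=0: 2, a=1: 2, a=2: 2, a=3: 2, a=4: 2, a=5: 2, a=6: 2; total 14.

14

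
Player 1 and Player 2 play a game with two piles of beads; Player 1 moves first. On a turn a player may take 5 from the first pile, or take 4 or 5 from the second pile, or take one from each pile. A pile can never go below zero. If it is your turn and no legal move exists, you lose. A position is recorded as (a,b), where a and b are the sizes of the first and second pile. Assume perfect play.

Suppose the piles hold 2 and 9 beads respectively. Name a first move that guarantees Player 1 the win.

Use the standard recursion: the mover loses at a terminal position; elsewhere, the mover wins exactly when some move hands the opponent an L position.
No move ever increases a pile, so every position that can arise here has a ≤ 2 and b ≤ 9; it is enough to label the cells with 0 ≤ a ≤ 2 and 0 ≤ b ≤ 9.
Every move lowers a or b (never raises either), so fill the grid row by row in increasing a, and left to right within a row: each cell's successors are then already labelled.
      b=0  b=1  b=2  b=3  b=4  b=5  b=6  b=7  b=8  b=9
a=0:    L    L    L    L    W    W    W    W    W    L
a=1:    L    W    W    W    W    W    L    L    L    L
a=2:    L    W    L    L    W    W    W    W    W    W
Cells with no legal move (terminal, hence L): (0,0), (0,1), (0,2), (0,3), (1,0), (2,0).
The remaining L cells, each justified by listing all of its moves:
(0,9): moves to (0,5)(W), (0,4)(W); every one is W ⇒ L
(1,6): moves to (1,2)(W), (1,1)(W), (0,5)(W); every one is W ⇒ L
(1,7): moves to (1,3)(W), (1,2)(W), (0,6)(W); every one is W ⇒ L
(1,8): moves to (1,4)(W), (1,3)(W), (0,7)(W); every one is W ⇒ L
(1,9): moves to (1,5)(W), (1,4)(W), (0,8)(W); every one is W ⇒ L
(2,2): the only move is to (1,1)(W), a W ⇒ L
(2,3): the only move is to (1,2)(W), a W ⇒ L
Every other cell has at least one move into one of the L cells above, so it is W.
From (2,9), the L positions reachable in one move are: (1,8).

Move to (1,8).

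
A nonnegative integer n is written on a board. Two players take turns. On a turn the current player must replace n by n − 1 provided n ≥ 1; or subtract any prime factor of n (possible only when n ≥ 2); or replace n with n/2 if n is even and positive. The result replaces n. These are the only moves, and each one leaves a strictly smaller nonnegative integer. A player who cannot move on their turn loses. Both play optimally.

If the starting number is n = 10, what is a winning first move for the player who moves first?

Move to 9.

Label each position W (a win for the player to move) or L (a loss). A position with no legal move is L; any other position is W exactly when some move reaches an L, and L when every move reaches a W.
n=0: no move → L
n=1: →0(L), so W
n=2: →0(L), so W
n=3: →0(L), so W
n=4: →2(W), 3(W) — all W, so L
n=5: →0(L), so W
n=6: →4(L), so W
n=7: →0(L), so W
n=8: →4(L), so W
n=9: →6(W), 8(W) — all W, so L
n=10: →9(L), so W
From 10, the L positions reachable in one move are: 9.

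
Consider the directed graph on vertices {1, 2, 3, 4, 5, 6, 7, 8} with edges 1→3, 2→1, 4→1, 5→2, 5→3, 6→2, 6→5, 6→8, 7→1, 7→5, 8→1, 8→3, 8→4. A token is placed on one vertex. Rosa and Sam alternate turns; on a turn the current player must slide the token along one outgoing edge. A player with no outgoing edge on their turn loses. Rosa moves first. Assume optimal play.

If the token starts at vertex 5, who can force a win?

Rosa wins.

Label each position W (a win for the player to move) or L (a loss). A position with no legal move is L; any other position is W exactly when some move reaches an L, and L when every move reaches a W.
Every edge goes from a vertex to one that appears earlier in the order 3, 1, 2, 4, 5, 8, 6, 7, so processing vertices in that order labels each vertex after all of its successors.
3: no outgoing edge → L
1: →3(L), so W
2: →1(W) only, which is W, so L
4: →1(W) only, which is W, so L
5: →2(L), so W
8: →4(L), so W
6: →2(L), so W
7: →5(W), 1(W) — all W, so L
The starting position 5 is W: Rosa should move to 2, handing over an L position.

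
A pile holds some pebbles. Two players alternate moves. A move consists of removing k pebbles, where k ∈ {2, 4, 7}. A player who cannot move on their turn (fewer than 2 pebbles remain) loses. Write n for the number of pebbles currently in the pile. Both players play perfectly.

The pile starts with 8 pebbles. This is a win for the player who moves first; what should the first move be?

Classify positions by backward induction: terminal positions (no move available) are L. From any other position, the mover wins iff some move reaches an L.
n=0: no move → L
n=1: no move → L
n=2: →0(L), so W
n=3: →1(L), so W
n=4: →0(L), so W
n=5: →1(L), so W
n=6: →4(W), 2(W) — all W, so L
n=7: →0(L), so W
n=8: →6(L), so W
From 8, the L positions reachable in one move are: 6, 1. Any move reaching one of these is winning.

Remove 2, leaving 6.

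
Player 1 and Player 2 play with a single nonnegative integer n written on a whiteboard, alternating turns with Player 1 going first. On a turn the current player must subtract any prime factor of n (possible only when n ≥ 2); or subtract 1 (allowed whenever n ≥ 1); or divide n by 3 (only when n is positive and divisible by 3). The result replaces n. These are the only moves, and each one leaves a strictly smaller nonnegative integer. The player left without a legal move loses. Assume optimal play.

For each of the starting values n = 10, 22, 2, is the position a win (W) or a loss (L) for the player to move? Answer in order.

Compute win/loss labels from the base case upward. A position with no move is L. Any other position is W if it can reach an L in one move, else L.
n=0: no move → L
n=1: →0(L), so W
n=2: →0(L), so W
n=3: →0(L), so W
n=4: →2(W), 3(W) — all W, so L
n=5: →0(L), so W
n=6: →4(L), so W
n=7: →0(L), so W
n=8: →6(W), 7(W) — all W, so L
n=9: →8(L), so W
n=10: →8(L), so W
n=11: →0(L), so W
n=12: →4(L), so W
n=13: →0(L), so W
n=14: →7(W), 12(W), 13(W) — all W, so L
n=15: →14(L), so W
n=16: →14(L), so W
n=17: →0(L), so W
n=18: →6(W), 15(W), 16(W), 17(W) — all W, so L
n=19: →0(L), so W
n=20: →18(L), so W
n=21: →14(L), so W
n=22: →11(W), 20(W), 21(W) — all W, so L

10: W, 22: L, 2: W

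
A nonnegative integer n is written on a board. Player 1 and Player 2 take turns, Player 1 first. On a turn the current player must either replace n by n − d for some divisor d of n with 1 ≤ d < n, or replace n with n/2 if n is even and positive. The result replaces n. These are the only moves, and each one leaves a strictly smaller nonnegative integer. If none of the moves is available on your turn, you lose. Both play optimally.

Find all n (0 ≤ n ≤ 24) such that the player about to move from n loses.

Use the standard recursion: the mover loses at a terminal position; elsewhere, the mover wins exactly when some move hands the opponent an L position.
n=0: no move → L
n=1: no move → L
n=2: W (go to 1, an L position)
n=3: L (sole option 2(W) is W)
n=4: W (go to 3, an L position)
n=5: L (sole option 4(W) is W)
n=6: W (go to 3, an L position)
n=7: L (sole option 6(W) is W)
n=8: W (go to 7, an L position)
n=9: L (options 6(W), 8(W) are all W)
n=10: W (go to 5, an L position)
n=11: L (sole option 10(W) is W)
n=12: W (go to 9, an L position)
n=13: L (sole option 12(W) is W)
n=14: W (go to 7, an L position)
n=15: L (options 10(W), 12(W), 14(W) are all W)
n=16: W (go to 15, an L position)
n=17: L (sole option 16(W) is W)
n=18: W (go to 9, an L position)
n=19: L (sole option 18(W) is W)
n=20: W (go to 15, an L position)
n=21: L (options 14(W), 18(W), 20(W) are all W)
n=22: W (go to 11, an L position)
n=23: L (sole option 22(W) is W)
n=24: W (go to 21, an L position)
Reading off the rows marked L gives the requested list; there are 13 such values of n.

0, 1, 3, 5, 7, 9, 11, 13, 15, 17, 19, 21, 23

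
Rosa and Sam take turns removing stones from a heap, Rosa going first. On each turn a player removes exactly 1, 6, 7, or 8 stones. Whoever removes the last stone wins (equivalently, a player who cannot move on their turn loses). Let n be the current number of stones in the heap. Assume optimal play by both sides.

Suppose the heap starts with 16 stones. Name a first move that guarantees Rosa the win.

Compute win/loss labels from the base case upward. A position with no move is L. Any other position is W if it can reach an L in one move, else L.
n=0: no move → L
n=1: W (go to 0, an L position)
n=2: L (sole option 1(W) is W)
n=3: W (go to 2, an L position)
n=4: L (sole option 3(W) is W)
n=5: W (go to 4, an L position)
n=6: W (go to 0, an L position)
n=7: W (go to 0, an L position)
n=8: W (go to 2, an L position)
n=9: W (go to 2, an L position)
n=10: W (go to 4, an L position)
n=11: W (go to 4, an L position)
n=12: W (go to 4, an L position)
n=13: L (options 12(W), 7(W), 6(W), 5(W) are all W)
n=14: W (go to 13, an L position)
n=15: L (options 14(W), 9(W), 8(W), 7(W) are all W)
n=16: W (go to 15, an L position)
From 16, the L positions reachable in one move are: 15.

Remove 1, leaving 15.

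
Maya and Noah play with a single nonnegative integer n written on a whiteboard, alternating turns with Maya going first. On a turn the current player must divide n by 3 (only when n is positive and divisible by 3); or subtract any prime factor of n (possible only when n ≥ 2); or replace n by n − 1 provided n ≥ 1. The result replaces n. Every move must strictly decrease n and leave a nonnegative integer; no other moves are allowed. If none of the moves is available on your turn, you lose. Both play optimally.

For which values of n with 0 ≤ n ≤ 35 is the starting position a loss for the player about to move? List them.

Classify positions by backward induction: terminal positions (no move available) are L. From any other position, the mover wins iff some move reaches an L.
n=0: no move → L
n=1: can move to 0, which is L ⇒ W
n=2: can move to 0, which is L ⇒ W
n=3: can move to 0, which is L ⇒ W
n=4: moves to 2(W), 3(W); every one is W ⇒ L
n=5: can move to 0, which is L ⇒ W
n=6: can move to 4, which is L ⇒ W
n=7: can move to 0, which is L ⇒ W
n=8: moves to 6(W), 7(W); every one is W ⇒ L
n=9: can move to 8, which is L ⇒ W
n=10: can move to 8, which is L ⇒ W
n=11: can move to 0, which is L ⇒ W
n=12: can move to 4, which is L ⇒ W
n=13: can move to 0, which is L ⇒ W
n=14: moves to 7(W), 12(W), 13(W); every one is W ⇒ L
n=15: can move to 14, which is L ⇒ W
n=16: can move to 14, which is L ⇒ W
n=17: can move to 0, which is L ⇒ W
n=18: moves to 6(W), 15(W), 16(W), 17(W); every one is W ⇒ L
n=19: can move to 0, which is L ⇒ W
n=20: can move to 18, which is L ⇒ W
n=21: can move to 14, which is L ⇒ W
n=22: moves to 11(W), 20(W), 21(W); every one is W ⇒ L
n=23: can move to 0, which is L ⇒ W
n=24: can move to 8, which is L ⇒ W
n=25: moves to 20(W), 24(W); every one is W ⇒ L
n=26: can move to 25, which is L ⇒ W
n=27: moves to 9(W), 24(W), 26(W); every one is W ⇒ L
n=28: can move to 27, which is L ⇒ W
n=29: can move to 0, which is L ⇒ W
n=30: can move to 25, which is L ⇒ W
n=31: can move to 0, which is L ⇒ W
n=32: moves to 30(W), 31(W); every one is W ⇒ L
n=33: can move to 22, which is L ⇒ W
n=34: can move to 32, which is L ⇒ W
n=35: moves to 28(W), 30(W), 34(W); every one is W ⇒ L
The losing starting values of n are exactly the entries labelled L in this table (10 of them).

0, 4, 8, 14, 18, 22, 25, 27, 32, 35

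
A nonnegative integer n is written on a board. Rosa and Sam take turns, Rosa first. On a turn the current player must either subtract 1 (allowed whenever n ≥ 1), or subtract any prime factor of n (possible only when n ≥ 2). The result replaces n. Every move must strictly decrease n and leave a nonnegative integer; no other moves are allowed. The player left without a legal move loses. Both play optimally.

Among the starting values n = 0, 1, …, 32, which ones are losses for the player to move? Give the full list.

Positions with no move are L. A position that does have a move is losing for the player to move precisely when every available move leads to a winning position for the opponent. Fill in the labels:
n=0: no move → L
n=1: →0(L), so W
n=2: →0(L), so W
n=3: →0(L), so W
n=4: →2(W), 3(W) — all W, so L
n=5: →0(L), so W
n=6: →4(L), so W
n=7: →0(L), so W
n=8: →6(W), 7(W) — all W, so L
n=9: →8(L), so W
n=10: →8(L), so W
n=11: →0(L), so W
n=12: →9(W), 10(W), 11(W) — all W, so L
n=13: →0(L), so W
n=14: →12(L), so W
n=15: →12(L), so W
n=16: →14(W), 15(W) — all W, so L
n=17: →0(L), so W
n=18: →16(L), so W
n=19: →0(L), so W
n=20: →15(W), 18(W), 19(W) — all W, so L
n=21: →20(L), so W
n=22: →20(L), so W
n=23: →0(L), so W
n=24: →21(W), 22(W), 23(W) — all W, so L
n=25: →20(L), so W
n=26: →24(L), so W
n=27: →24(L), so W
n=28: →21(W), 26(W), 27(W) — all W, so L
n=29: →0(L), so W
n=30: →28(L), so W
n=31: →0(L), so W
n=32: →30(W), 31(W) — all W, so L
The losing starting values of n are exactly the entries labelled L in this table (9 of them).

0, 4, 8, 12, 16, 20, 24, 28, 32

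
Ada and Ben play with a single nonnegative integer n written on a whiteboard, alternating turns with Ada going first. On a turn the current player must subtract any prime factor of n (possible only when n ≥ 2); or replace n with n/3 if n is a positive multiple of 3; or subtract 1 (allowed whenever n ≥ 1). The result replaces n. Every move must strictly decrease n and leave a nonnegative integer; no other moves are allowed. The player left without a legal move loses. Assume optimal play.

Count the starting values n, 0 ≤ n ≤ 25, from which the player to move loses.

7

Classify positions by backward induction: terminal positions (no move available) are L. From any other position, the mover wins iff some move reaches an L.
n=0: no move → L
n=1: can move to 0, which is L ⇒ W
n=2: can move to 0, which is L ⇒ W
n=3: can move to 0, which is L ⇒ W
n=4: moves to 2(W), 3(W); every one is W ⇒ L
n=5: can move to 0, which is L ⇒ W
n=6: can move to 4, which is L ⇒ W
n=7: can move to 0, which is L ⇒ W
n=8: moves to 6(W), 7(W); every one is W ⇒ L
n=9: can move to 8, which is L ⇒ W
n=10: can move to 8, which is L ⇒ W
n=11: can move to 0, which is L ⇒ W
n=12: can move to 4, which is L ⇒ W
n=13: can move to 0, which is L ⇒ W
n=14: moves to 7(W), 12(W), 13(W); every one is W ⇒ L
n=15: can move to 14, which is L ⇒ W
n=16: can move to 14, which is L ⇒ W
n=17: can move to 0, which is L ⇒ W
n=18: moves to 6(W), 15(W), 16(W), 17(W); every one is W ⇒ L
n=19: can move to 0, which is L ⇒ W
n=20: can move to 18, which is L ⇒ W
n=21: can move to 14, which is L ⇒ W
n=22: moves to 11(W), 20(W), 21(W); every one is W ⇒ L
n=23: can move to 0, which is L ⇒ W
n=24: can move to 8, which is L ⇒ W
n=25: moves to 20(W), 24(W); every one is W ⇒ L
L entries with 0 ≤ n ≤ 25: n = 0, 4, 8, 14, 18, 22, 25; that makes 7.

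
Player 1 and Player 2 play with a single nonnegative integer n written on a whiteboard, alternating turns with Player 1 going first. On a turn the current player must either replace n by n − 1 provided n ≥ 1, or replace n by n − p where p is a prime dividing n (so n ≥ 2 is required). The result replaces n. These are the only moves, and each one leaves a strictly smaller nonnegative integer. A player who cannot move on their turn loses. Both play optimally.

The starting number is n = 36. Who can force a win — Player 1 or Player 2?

Classify positions by backward induction: terminal positions (no move available) are L. From any other position, the mover wins iff some move reaches an L.
n=0: no move → L
n=1: reaches L-position 0 → W
n=2: reaches L-position 0 → W
n=3: reaches L-position 0 → W
n=4: only reaches 2(W), 3(W), all W → L
n=5: reaches L-position 0 → W
n=6: reaches L-position 4 → W
n=7: reaches L-position 0 → W
n=8: only reaches 6(W), 7(W), all W → L
n=9: reaches L-position 8 → W
n=10: reaches L-position 8 → W
n=11: reaches L-position 0 → W
n=12: only reaches 9(W), 10(W), 11(W), all W → L
n=13: reaches L-position 0 → W
n=14: reaches L-position 12 → W
n=15: reaches L-position 12 → W
n=16: only reaches 14(W), 15(W), all W → L
n=17: reaches L-position 0 → W
n=18: reaches L-position 16 → W
n=19: reaches L-position 0 → W
n=20: only reaches 15(W), 18(W), 19(W), all W → L
n=21: reaches L-position 20 → W
n=22: reaches L-position 20 → W
n=23: reaches L-position 0 → W
n=24: only reaches 21(W), 22(W), 23(W), all W → L
n=25: reaches L-position 20 → W
n=26: reaches L-position 24 → W
n=27: reaches L-position 24 → W
n=28: only reaches 21(W), 26(W), 27(W), all W → L
n=29: reaches L-position 0 → W
n=30: reaches L-position 28 → W
n=31: reaches L-position 0 → W
n=32: only reaches 30(W), 31(W), all W → L
n=33: reaches L-position 32 → W
n=34: reaches L-position 32 → W
n=35: reaches L-position 28 → W
n=36: only reaches 33(W), 34(W), 35(W), all W → L
Every move from 36 reaches a W position, so the mover loses.

Player 2 wins.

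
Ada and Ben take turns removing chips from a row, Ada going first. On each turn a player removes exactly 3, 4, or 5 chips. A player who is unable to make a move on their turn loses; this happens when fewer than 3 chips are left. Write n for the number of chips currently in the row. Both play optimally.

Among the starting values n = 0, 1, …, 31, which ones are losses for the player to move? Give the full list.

0, 1, 2, 8, 9, 10, 16, 17, 18, 24, 25, 26

Positions with no move are L. A position that does have a move is losing for the player to move precisely when every available move leads to a winning position for the opponent. Fill in the labels:
n=0: no move → L
n=1: no move → L
n=2: no move → L
n=3: can move to 0, which is L ⇒ W
n=4: can move to 1, which is L ⇒ W
n=5: can move to 2, which is L ⇒ W
n=6: can move to 2, which is L ⇒ W
n=7: can move to 2, which is L ⇒ W
n=8: moves to 5(W), 4(W), 3(W); every one is W ⇒ L
n=9: moves to 6(W), 5(W), 4(W); every one is W ⇒ L
n=10: moves to 7(W), 6(W), 5(W); every one is W ⇒ L
n=11: can move to 8, which is L ⇒ W
n=12: can move to 9, which is L ⇒ W
n=13: can move to 10, which is L ⇒ W
n=14: can move to 10, which is L ⇒ W
n=15: can move to 10, which is L ⇒ W
n=16: moves to 13(W), 12(W), 11(W); every one is W ⇒ L
n=17: moves to 14(W), 13(W), 12(W); every one is W ⇒ L
n=18: moves to 15(W), 14(W), 13(W); every one is W ⇒ L
n=19: can move to 16, which is L ⇒ W
n=20: can move to 17, which is L ⇒ W
n=21: can move to 18, which is L ⇒ W
n=22: can move to 18, which is L ⇒ W
n=23: can move to 18, which is L ⇒ W
n=24: moves to 21(W), 20(W), 19(W); every one is W ⇒ L
n=25: moves to 22(W), 21(W), 20(W); every one is W ⇒ L
n=26: moves to 23(W), 22(W), 21(W); every one is W ⇒ L
n=27: can move to 24, which is L ⇒ W
n=28: can move to 25, which is L ⇒ W
n=29: can move to 26, which is L ⇒ W
n=30: can move to 26, which is L ⇒ W
n=31: can move to 26, which is L ⇒ W
Reading off the rows marked L gives the requested list; there are 12 such values of n.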